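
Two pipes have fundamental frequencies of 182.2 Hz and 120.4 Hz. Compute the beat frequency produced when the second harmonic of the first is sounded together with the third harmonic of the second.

3.2 Hz

Second harmonic of the first: 2·182.2 = 364.4 Hz.
Third harmonic of the second: 3·120.4 = 361.2 Hz.
f_beat = |364.4 − 361.2| = 3.2 Hz.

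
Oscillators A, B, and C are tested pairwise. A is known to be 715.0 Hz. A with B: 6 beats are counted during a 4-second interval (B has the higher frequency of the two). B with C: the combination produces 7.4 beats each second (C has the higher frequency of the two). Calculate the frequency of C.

A–B: Beat frequency = 6/4 = 1.5 Hz.
B is above A, so f_B = 715.0 + 1.5 = 716.5 Hz.
C is above B, so f_C = 716.5 + 7.4 = 723.9 Hz.

723.9 Hz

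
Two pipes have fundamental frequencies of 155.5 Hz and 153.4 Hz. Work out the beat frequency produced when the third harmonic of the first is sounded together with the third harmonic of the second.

6.3 Hz

Third harmonic of the first: 3·155.5 = 466.5 Hz.
Third harmonic of the second: 3·153.4 = 460.2 Hz.
f_beat = |466.5 − 460.2| = 6.3 Hz.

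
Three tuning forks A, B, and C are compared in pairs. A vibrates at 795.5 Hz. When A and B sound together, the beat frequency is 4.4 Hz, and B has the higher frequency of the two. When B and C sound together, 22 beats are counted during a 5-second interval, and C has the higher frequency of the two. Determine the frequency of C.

804.3 Hz

B is above A, so f_B = 795.5 + 4.4 = 799.9 Hz.
B–C: Beat frequency = 22/5 = 4.4 Hz.
C is above B, so f_C = 799.9 + 4.4 = 804.3 Hz.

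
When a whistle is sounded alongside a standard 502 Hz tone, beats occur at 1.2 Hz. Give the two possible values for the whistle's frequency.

|f − 502| = 1.2, so f = 502 ± 1.2.

500.8 Hz or 503.2 Hz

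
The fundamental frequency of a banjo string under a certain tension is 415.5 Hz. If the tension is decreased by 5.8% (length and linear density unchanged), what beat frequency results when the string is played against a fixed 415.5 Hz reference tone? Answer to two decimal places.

12.23 Hz

For a string, f ∝ √T, so the new frequency is 415.5·√0.942 = 403.2705 Hz.
f_beat = |403.2705 − 415.5| = 12.23 Hz.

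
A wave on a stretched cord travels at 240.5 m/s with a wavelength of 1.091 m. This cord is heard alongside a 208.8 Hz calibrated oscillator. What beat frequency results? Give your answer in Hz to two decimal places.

11.64 Hz

Source frequency f = v/λ = 240.5/1.091 = 220.4400 Hz.
f_beat = |220.4400 − 208.8| = 11.64 Hz.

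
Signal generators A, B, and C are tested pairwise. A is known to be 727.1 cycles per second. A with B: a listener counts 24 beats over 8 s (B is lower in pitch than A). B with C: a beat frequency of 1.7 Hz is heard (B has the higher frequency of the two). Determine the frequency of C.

A–B: Beat frequency = 24/8 = 3 Hz.
B is below A, so f_B = 727.1 − 3 = 724.1 Hz.
C is below B, so f_C = 724.1 − 1.7 = 722.4 Hz.

722.4 Hz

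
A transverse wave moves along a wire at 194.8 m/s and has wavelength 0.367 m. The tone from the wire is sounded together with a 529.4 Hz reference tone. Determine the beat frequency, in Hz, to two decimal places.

Source frequency f = v/λ = 194.8/0.367 = 530.7902 Hz.
f_beat = |530.7902 − 529.4| = 1.39 Hz.

1.39 Hz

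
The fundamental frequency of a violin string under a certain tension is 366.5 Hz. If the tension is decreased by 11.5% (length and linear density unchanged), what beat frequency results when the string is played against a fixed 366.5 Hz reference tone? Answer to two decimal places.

For a string, f ∝ √T, so the new frequency is 366.5·√0.885 = 344.7828 Hz.
f_beat = |344.7828 − 366.5| = 21.72 Hz.

21.72 Hz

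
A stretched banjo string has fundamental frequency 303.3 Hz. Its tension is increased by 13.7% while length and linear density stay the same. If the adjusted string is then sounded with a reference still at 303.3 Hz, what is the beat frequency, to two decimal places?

For a string, f ∝ √T, so the new frequency is 303.3·√1.137 = 323.4094 Hz.
f_beat = |323.4094 − 303.3| = 20.11 Hz.

20.11 Hz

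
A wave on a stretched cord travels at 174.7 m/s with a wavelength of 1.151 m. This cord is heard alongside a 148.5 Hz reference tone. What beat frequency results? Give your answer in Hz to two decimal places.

3.28 Hz

Source frequency f = v/λ = 174.7/1.151 = 151.7811 Hz.
f_beat = |151.7811 − 148.5| = 3.28 Hz.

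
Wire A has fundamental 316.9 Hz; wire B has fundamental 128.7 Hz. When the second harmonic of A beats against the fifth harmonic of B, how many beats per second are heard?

Second harmonic of the first: 2·316.9 = 633.8 Hz.
Fifth harmonic of the second: 5·128.7 = 643.5 Hz.
f_beat = |633.8 − 643.5| = 9.7 Hz.

9.7 Hz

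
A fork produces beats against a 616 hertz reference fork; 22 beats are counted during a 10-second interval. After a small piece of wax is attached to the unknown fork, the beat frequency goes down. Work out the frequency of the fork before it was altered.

618.2 Hz

Beat frequency = 22/10 = 2.2 Hz.
|f − 616| = 2.2, so the fork was at either 613.8 Hz or 618.2 Hz.
Loading a fork with wax lowers its frequency; the adjustment lowers the fork's frequency.
The beat rate fell, so the adjustment moved the fork toward 616 Hz — it must have started above the reference.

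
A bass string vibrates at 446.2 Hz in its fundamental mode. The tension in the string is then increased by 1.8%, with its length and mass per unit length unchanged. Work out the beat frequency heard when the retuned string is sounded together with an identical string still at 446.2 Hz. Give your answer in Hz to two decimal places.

4.00 Hz

For a string, f ∝ √T, so the new frequency is 446.2·√1.018 = 450.1979 Hz.
f_beat = |450.1979 − 446.2| = 4.00 Hz.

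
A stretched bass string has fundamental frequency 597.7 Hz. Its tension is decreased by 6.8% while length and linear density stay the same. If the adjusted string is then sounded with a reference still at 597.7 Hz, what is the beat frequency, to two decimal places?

20.68 Hz

For a string, f ∝ √T, so the new frequency is 597.7·√0.932 = 577.0205 Hz.
f_beat = |577.0205 − 597.7| = 20.68 Hz.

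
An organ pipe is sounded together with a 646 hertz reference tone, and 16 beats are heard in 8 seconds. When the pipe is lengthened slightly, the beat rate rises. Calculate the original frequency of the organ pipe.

Beat frequency = 16/8 = 2 Hz.
|f − 646| = 2, so the organ pipe was at either 644 Hz or 648 Hz.
A longer pipe has a lower fundamental; the adjustment lowers the organ pipe's frequency.
The beat rate rose, so the adjustment moved the organ pipe further from 646 Hz — it was already below the reference.

644 Hz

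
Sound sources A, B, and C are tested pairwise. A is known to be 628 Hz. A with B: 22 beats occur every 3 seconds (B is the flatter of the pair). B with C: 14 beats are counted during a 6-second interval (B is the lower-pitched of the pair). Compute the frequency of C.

623 Hz

A–B: Beat frequency = 22/3 = 7.3333 Hz.
B is below A, so f_B = 628 − 7.3333 = 620.6667 Hz.
B–C: Beat frequency = 14/6 = 2.3333 Hz.
C is above B, so f_C = 620.6667 + 2.3333 = 623 Hz.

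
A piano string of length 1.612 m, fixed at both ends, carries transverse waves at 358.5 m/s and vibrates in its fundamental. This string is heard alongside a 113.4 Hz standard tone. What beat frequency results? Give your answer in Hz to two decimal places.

For a string fixed at both ends, f_n = n·v/(2L) = 1·358.5/(2·1.612) = 111.1973 Hz.
f_beat = |111.1973 − 113.4| = 2.20 Hz.

2.20 Hz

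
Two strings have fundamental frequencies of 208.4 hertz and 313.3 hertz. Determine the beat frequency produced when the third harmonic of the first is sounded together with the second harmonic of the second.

Third harmonic of the first: 3·208.4 = 625.2 Hz.
Second harmonic of the second: 2·313.3 = 626.6 Hz.
f_beat = |625.2 − 626.6| = 1.4 Hz.

1.4 Hz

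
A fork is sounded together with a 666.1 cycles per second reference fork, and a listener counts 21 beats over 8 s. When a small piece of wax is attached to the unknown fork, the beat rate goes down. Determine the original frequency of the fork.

668.725 Hz

Beat frequency = 21/8 = 2.625 Hz.
|f − 666.1| = 2.625, so the fork was at either 663.475 Hz or 668.725 Hz.
Loading a fork with wax lowers its frequency; the adjustment lowers the fork's frequency.
The beat rate fell, so the adjustment moved the fork toward 666.1 Hz — it must have started above the reference.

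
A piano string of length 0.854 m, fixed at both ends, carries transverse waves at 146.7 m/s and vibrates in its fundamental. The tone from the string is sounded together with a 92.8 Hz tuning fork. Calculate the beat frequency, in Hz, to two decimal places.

6.91 Hz

For a string fixed at both ends, f_n = n·v/(2L) = 1·146.7/(2·0.854) = 85.8899 Hz.
f_beat = |85.8899 − 92.8| = 6.91 Hz.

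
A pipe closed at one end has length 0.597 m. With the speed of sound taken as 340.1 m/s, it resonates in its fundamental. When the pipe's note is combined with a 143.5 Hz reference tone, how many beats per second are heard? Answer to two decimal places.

1.08 Hz

Closed pipe (odd harmonics): f_n = n·v/(4L) = 1·340.1/(4·0.597) = 142.4204 Hz.
f_beat = |142.4204 − 143.5| = 1.08 Hz.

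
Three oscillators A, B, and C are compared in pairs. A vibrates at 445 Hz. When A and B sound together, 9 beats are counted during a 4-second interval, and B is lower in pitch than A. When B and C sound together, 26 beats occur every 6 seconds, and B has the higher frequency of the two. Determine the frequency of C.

A–B: Beat frequency = 9/4 = 2.25 Hz.
B is below A, so f_B = 445 − 2.25 = 442.75 Hz.
B–C: Beat frequency = 26/6 = 4.3333 Hz.
C is below B, so f_C = 442.75 − 4.3333 = 438.4167 Hz.

438.4167 Hz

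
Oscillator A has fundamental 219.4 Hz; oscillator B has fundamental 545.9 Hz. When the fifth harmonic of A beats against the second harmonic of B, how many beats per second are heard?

Fifth harmonic of the first: 5·219.4 = 1097.0 Hz.
Second harmonic of the second: 2·545.9 = 1091.8 Hz.
f_beat = |1097.0 − 1091.8| = 5.2 Hz.

5.2 Hz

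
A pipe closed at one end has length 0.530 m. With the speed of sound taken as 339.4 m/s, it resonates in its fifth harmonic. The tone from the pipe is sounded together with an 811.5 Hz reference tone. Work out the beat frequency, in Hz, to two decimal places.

Closed pipe (odd harmonics): f_n = n·v/(4L) = 5·339.4/(4·0.530) = 800.4717 Hz.
f_beat = |800.4717 − 811.5| = 11.03 Hz.

11.03 Hz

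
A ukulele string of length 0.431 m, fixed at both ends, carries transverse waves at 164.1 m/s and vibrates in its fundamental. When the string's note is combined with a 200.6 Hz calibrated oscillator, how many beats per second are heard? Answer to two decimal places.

10.23 Hz

For a string fixed at both ends, f_n = n·v/(2L) = 1·164.1/(2·0.431) = 190.3712 Hz.
f_beat = |190.3712 − 200.6| = 10.23 Hz.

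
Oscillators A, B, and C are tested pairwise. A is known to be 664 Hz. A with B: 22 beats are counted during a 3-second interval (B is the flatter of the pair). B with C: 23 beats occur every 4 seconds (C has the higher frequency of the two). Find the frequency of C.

662.4167 Hz

A–B: Beat frequency = 22/3 = 7.3333 Hz.
B is below A, so f_B = 664 − 7.3333 = 656.6667 Hz.
B–C: Beat frequency = 23/4 = 5.75 Hz.
C is above B, so f_C = 656.6667 + 5.75 = 662.4167 Hz.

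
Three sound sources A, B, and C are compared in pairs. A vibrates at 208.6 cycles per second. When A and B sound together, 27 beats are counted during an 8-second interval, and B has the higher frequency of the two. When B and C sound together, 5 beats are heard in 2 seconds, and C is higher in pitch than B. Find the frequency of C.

214.475 Hz

A–B: Beat frequency = 27/8 = 3.375 Hz.
B is above A, so f_B = 208.6 + 3.375 = 211.975 Hz.
B–C: Beat frequency = 5/2 = 2.5 Hz.
C is above B, so f_C = 211.975 + 2.5 = 214.475 Hz.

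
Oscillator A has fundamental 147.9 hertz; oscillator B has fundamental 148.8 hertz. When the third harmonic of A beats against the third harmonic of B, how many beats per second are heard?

Third harmonic of the first: 3·147.9 = 443.7 Hz.
Third harmonic of the second: 3·148.8 = 446.4 Hz.
f_beat = |443.7 − 446.4| = 2.7 Hz.

2.7 Hz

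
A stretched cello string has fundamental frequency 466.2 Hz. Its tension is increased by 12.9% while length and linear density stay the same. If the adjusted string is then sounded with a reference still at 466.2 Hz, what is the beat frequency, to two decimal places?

29.16 Hz

For a string, f ∝ √T, so the new frequency is 466.2·√1.129 = 495.3581 Hz.
f_beat = |495.3581 − 466.2| = 29.16 Hz.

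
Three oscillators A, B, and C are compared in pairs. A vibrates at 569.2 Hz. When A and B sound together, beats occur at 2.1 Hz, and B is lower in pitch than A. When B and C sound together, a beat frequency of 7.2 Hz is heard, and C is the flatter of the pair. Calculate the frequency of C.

559.9 Hz

B is below A, so f_B = 569.2 − 2.1 = 567.1 Hz.
C is below B, so f_C = 567.1 − 7.2 = 559.9 Hz.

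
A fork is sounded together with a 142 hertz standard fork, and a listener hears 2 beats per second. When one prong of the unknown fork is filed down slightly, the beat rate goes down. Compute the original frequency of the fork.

140 Hz

|f − 142| = 2, so the fork was at either 140 Hz or 144 Hz.
Filing a prong removes mass and raises the fork's frequency; the adjustment raises the fork's frequency.
The beat rate fell, so the adjustment moved the fork toward 142 Hz — it must have started below the reference.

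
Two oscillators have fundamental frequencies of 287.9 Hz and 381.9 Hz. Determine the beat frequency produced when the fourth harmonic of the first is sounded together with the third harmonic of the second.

5.9 Hz

Fourth harmonic of the first: 4·287.9 = 1151.6 Hz.
Third harmonic of the second: 3·381.9 = 1145.7 Hz.
f_beat = |1151.6 − 1145.7| = 5.9 Hz.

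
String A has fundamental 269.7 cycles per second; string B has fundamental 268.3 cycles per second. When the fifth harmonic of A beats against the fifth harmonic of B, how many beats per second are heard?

Fifth harmonic of the first: 5·269.7 = 1348.5 Hz.
Fifth harmonic of the second: 5·268.3 = 1341.5 Hz.
f_beat = |1348.5 − 1341.5| = 7.0 Hz.

7.0 Hz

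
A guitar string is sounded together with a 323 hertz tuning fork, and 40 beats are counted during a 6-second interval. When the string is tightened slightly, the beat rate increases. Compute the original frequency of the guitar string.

Beat frequency = 40/6 = 6.6667 Hz.
|f − 323| = 6.6667, so the guitar string was at either 316.3333 Hz or 329.6667 Hz.
Increasing tension raises a string's frequency; the adjustment raises the guitar string's frequency.
The beat rate rose, so the adjustment moved the guitar string further from 323 Hz — it was already above the reference.

329.6667 Hz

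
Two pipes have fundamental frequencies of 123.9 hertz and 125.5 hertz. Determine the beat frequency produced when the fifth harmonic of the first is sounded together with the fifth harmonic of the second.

8.0 Hz

Fifth harmonic of the first: 5·123.9 = 619.5 Hz.
Fifth harmonic of the second: 5·125.5 = 627.5 Hz.
f_beat = |619.5 − 627.5| = 8.0 Hz.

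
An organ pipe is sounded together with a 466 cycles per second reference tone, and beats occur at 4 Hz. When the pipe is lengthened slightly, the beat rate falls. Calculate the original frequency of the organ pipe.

|f − 466| = 4, so the organ pipe was at either 462 Hz or 470 Hz.
A longer pipe has a lower fundamental; the adjustment lowers the organ pipe's frequency.
The beat rate fell, so the adjustment moved the organ pipe toward 466 Hz — it must have started above the reference.

470 Hz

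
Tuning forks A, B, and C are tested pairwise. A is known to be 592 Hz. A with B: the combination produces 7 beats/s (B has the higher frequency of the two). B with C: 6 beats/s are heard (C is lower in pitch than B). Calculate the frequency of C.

B is above A, so f_B = 592 + 7 = 599 Hz.
C is below B, so f_C = 599 − 6 = 593 Hz.

593 Hz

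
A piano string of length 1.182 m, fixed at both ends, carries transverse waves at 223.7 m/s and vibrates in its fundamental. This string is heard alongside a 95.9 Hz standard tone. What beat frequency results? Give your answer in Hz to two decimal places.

1.27 Hz

For a string fixed at both ends, f_n = n·v/(2L) = 1·223.7/(2·1.182) = 94.6277 Hz.
f_beat = |94.6277 − 95.9| = 1.27 Hz.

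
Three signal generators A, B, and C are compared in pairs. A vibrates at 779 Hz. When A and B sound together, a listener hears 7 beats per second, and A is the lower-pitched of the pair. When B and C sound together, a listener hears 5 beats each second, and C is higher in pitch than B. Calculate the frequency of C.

B is above A, so f_B = 779 + 7 = 786 Hz.
C is above B, so f_C = 786 + 5 = 791 Hz.

791 Hz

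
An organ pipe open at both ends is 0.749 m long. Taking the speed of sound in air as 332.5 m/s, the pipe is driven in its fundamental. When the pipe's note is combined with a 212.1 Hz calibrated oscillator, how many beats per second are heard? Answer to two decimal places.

Open pipe: f_n = n·v/(2L) = 1·332.5/(2·0.749) = 221.9626 Hz.
f_beat = |221.9626 − 212.1| = 9.86 Hz.

9.86 Hz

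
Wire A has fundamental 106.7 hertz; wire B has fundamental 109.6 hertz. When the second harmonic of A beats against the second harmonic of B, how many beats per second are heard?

5.8 Hz

Second harmonic of the first: 2·106.7 = 213.4 Hz.
Second harmonic of the second: 2·109.6 = 219.2 Hz.
f_beat = |213.4 − 219.2| = 5.8 Hz.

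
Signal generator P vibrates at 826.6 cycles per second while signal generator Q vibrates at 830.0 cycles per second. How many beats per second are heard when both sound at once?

3.4 Hz

Beats arise from superposition of two nearby frequencies; the beat rate is |f₁ − f₂|.
|826.6 − 830.0| = 3.4 Hz.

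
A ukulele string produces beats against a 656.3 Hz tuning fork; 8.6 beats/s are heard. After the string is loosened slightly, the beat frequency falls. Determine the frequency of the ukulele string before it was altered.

|f − 656.3| = 8.6, so the ukulele string was at either 647.7 Hz or 664.9 Hz.
Reducing tension lowers a string's frequency; the adjustment lowers the ukulele string's frequency.
The beat rate fell, so the adjustment moved the ukulele string toward 656.3 Hz — it must have started above the reference.

664.9 Hz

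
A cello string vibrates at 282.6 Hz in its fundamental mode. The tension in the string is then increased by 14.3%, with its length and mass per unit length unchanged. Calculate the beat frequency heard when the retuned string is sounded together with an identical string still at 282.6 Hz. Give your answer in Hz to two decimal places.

19.53 Hz

For a string, f ∝ √T, so the new frequency is 282.6·√1.143 = 302.1310 Hz.
f_beat = |302.1310 − 282.6| = 19.53 Hz.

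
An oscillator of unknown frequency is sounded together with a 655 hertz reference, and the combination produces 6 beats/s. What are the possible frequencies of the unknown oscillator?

649 Hz or 661 Hz

|f − 655| = 6, so f = 655 ± 6.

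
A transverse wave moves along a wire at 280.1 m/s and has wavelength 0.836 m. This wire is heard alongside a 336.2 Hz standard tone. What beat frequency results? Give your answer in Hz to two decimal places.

Source frequency f = v/λ = 280.1/0.836 = 335.0478 Hz.
f_beat = |335.0478 − 336.2| = 1.15 Hz.

1.15 Hz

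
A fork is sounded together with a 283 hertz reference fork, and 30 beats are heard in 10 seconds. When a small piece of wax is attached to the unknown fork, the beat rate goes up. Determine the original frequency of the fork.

280 Hz

Beat frequency = 30/10 = 3 Hz.
|f − 283| = 3, so the fork was at either 280 Hz or 286 Hz.
Loading a fork with wax lowers its frequency; the adjustment lowers the fork's frequency.
The beat rate rose, so the adjustment moved the fork further from 283 Hz — it was already below the reference.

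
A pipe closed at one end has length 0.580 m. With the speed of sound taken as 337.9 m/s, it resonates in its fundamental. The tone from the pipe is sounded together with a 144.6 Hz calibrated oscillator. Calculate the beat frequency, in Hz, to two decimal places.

Closed pipe (odd harmonics): f_n = n·v/(4L) = 1·337.9/(4·0.580) = 145.6466 Hz.
f_beat = |145.6466 − 144.6| = 1.05 Hz.

1.05 Hz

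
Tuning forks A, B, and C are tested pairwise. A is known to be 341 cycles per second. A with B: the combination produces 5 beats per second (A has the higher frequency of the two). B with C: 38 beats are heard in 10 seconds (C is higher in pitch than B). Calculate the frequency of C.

B is below A, so f_B = 341 − 5 = 336 Hz.
B–C: Beat frequency = 38/10 = 3.8 Hz.
C is above B, so f_C = 336 + 3.8 = 339.8 Hz.

339.8 Hz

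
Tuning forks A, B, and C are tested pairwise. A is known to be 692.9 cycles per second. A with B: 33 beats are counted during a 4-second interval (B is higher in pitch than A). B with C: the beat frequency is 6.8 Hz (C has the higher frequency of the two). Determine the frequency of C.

707.95 Hz

A–B: Beat frequency = 33/4 = 8.25 Hz.
B is above A, so f_B = 692.9 + 8.25 = 701.15 Hz.
C is above B, so f_C = 701.15 + 6.8 = 707.95 Hz.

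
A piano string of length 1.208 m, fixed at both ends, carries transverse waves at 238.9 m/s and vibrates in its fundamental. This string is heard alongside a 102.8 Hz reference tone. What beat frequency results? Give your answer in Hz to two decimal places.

3.92 Hz

For a string fixed at both ends, f_n = n·v/(2L) = 1·238.9/(2·1.208) = 98.8825 Hz.
f_beat = |98.8825 − 102.8| = 3.92 Hz.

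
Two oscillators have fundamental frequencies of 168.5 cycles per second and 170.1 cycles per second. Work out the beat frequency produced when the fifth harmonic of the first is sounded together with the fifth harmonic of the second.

Fifth harmonic of the first: 5·168.5 = 842.5 Hz.
Fifth harmonic of the second: 5·170.1 = 850.5 Hz.
f_beat = |842.5 − 850.5| = 8.0 Hz.

8.0 Hz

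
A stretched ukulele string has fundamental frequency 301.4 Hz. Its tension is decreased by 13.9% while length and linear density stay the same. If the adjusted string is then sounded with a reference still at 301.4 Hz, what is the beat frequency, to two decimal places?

21.73 Hz

For a string, f ∝ √T, so the new frequency is 301.4·√0.861 = 279.6693 Hz.
f_beat = |279.6693 − 301.4| = 21.73 Hz.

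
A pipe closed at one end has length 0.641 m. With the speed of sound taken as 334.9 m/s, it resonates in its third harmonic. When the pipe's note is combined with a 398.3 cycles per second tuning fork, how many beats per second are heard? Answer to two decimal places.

6.45 Hz

Closed pipe (odd harmonics): f_n = n·v/(4L) = 3·334.9/(4·0.641) = 391.8487 Hz.
f_beat = |391.8487 − 398.3| = 6.45 Hz.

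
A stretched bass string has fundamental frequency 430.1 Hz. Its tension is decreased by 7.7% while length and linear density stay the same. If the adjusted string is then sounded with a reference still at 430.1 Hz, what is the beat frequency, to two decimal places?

For a string, f ∝ √T, so the new frequency is 430.1·√0.923 = 413.2095 Hz.
f_beat = |413.2095 − 430.1| = 16.89 Hz.

16.89 Hz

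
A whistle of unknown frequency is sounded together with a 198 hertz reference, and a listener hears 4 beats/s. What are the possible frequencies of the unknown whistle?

|f − 198| = 4, so f = 198 ± 4.

194 Hz or 202 Hz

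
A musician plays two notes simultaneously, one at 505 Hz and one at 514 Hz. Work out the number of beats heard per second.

9 Hz

The beat frequency equals the magnitude of the frequency difference.
|505 − 514| = 9 Hz.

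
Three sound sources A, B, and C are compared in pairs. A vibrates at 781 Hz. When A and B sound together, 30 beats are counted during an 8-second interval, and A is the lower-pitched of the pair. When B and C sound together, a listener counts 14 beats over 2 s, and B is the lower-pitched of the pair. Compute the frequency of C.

A–B: Beat frequency = 30/8 = 3.75 Hz.
B is above A, so f_B = 781 + 3.75 = 784.75 Hz.
B–C: Beat frequency = 14/2 = 7 Hz.
C is above B, so f_C = 784.75 + 7 = 791.75 Hz.

791.75 Hz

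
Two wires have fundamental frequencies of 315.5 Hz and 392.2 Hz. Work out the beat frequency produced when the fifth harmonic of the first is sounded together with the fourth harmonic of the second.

Fifth harmonic of the first: 5·315.5 = 1577.5 Hz.
Fourth harmonic of the second: 4·392.2 = 1568.8 Hz.
f_beat = |1577.5 − 1568.8| = 8.7 Hz.

8.7 Hz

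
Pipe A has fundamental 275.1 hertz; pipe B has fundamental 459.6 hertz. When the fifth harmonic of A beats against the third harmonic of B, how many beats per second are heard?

Fifth harmonic of the first: 5·275.1 = 1375.5 Hz.
Third harmonic of the second: 3·459.6 = 1378.8 Hz.
f_beat = |1375.5 − 1378.8| = 3.3 Hz.

3.3 Hz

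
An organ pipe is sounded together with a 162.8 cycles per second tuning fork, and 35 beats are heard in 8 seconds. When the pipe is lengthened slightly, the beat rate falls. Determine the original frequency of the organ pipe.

167.175 Hz

Beat frequency = 35/8 = 4.375 Hz.
|f − 162.8| = 4.375, so the organ pipe was at either 158.425 Hz or 167.175 Hz.
A longer pipe has a lower fundamental; the adjustment lowers the organ pipe's frequency.
The beat rate fell, so the adjustment moved the organ pipe toward 162.8 Hz — it must have started above the reference.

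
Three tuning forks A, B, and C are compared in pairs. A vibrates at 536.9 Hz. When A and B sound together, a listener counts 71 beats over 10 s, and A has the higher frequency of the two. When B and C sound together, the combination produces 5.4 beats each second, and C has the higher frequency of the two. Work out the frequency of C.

A–B: Beat frequency = 71/10 = 7.1 Hz.
B is below A, so f_B = 536.9 − 7.1 = 529.8 Hz.
C is above B, so f_C = 529.8 + 5.4 = 535.2 Hz.

535.2 Hz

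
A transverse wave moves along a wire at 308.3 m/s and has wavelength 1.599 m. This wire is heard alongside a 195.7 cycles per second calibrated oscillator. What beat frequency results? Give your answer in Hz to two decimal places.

2.89 Hz

Source frequency f = v/λ = 308.3/1.599 = 192.8080 Hz.
f_beat = |192.8080 − 195.7| = 2.89 Hz.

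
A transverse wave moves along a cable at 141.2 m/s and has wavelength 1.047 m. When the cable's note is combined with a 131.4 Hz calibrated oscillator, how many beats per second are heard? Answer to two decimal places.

3.46 Hz

Source frequency f = v/λ = 141.2/1.047 = 134.8615 Hz.
f_beat = |134.8615 − 131.4| = 3.46 Hz.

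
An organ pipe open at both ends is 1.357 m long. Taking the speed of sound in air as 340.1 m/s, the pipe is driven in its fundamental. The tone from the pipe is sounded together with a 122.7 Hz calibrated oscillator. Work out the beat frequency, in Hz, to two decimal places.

2.61 Hz

Open pipe: f_n = n·v/(2L) = 1·340.1/(2·1.357) = 125.3132 Hz.
f_beat = |125.3132 − 122.7| = 2.61 Hz.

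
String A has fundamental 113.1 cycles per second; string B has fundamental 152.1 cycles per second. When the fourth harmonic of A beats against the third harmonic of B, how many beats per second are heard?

Fourth harmonic of the first: 4·113.1 = 452.4 Hz.
Third harmonic of the second: 3·152.1 = 456.3 Hz.
f_beat = |452.4 − 456.3| = 3.9 Hz.

3.9 Hz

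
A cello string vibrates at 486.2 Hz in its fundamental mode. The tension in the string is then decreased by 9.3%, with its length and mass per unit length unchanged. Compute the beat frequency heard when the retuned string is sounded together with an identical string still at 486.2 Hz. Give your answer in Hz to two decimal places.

23.16 Hz

For a string, f ∝ √T, so the new frequency is 486.2·√0.907 = 463.0401 Hz.
f_beat = |463.0401 − 486.2| = 23.16 Hz.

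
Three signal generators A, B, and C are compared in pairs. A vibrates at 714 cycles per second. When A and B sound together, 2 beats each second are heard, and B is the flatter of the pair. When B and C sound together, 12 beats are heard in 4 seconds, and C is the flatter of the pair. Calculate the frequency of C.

709 Hz

B is below A, so f_B = 714 − 2 = 712 Hz.
B–C: Beat frequency = 12/4 = 3 Hz.
C is below B, so f_C = 712 − 3 = 709 Hz.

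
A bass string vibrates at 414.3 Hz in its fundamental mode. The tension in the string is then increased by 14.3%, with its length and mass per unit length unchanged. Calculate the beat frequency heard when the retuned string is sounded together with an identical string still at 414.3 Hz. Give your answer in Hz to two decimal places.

28.63 Hz

For a string, f ∝ √T, so the new frequency is 414.3·√1.143 = 442.9330 Hz.
f_beat = |442.9330 − 414.3| = 28.63 Hz.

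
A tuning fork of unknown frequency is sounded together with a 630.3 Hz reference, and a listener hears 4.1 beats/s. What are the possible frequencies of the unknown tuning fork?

626.2 Hz or 634.4 Hz

|f − 630.3| = 4.1, so f = 630.3 ± 4.1.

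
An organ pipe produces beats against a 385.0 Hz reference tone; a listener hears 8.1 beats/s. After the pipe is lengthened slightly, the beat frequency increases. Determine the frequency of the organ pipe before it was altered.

376.9 Hz

|f − 385.0| = 8.1, so the organ pipe was at either 376.9 Hz or 393.1 Hz.
A longer pipe has a lower fundamental; the adjustment lowers the organ pipe's frequency.
The beat rate rose, so the adjustment moved the organ pipe further from 385.0 Hz — it was already below the reference.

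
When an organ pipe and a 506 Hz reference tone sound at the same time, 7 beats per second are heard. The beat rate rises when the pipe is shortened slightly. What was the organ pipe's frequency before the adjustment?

|f − 506| = 7, so the organ pipe was at either 499 Hz or 513 Hz.
A shorter pipe has a higher fundamental; the adjustment raises the organ pipe's frequency.
The beat rate rose, so the adjustment moved the organ pipe further from 506 Hz — it was already above the reference.

513 Hz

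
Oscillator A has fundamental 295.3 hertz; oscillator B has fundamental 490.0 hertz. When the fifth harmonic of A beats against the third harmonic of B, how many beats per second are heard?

6.5 Hz

Fifth harmonic of the first: 5·295.3 = 1476.5 Hz.
Third harmonic of the second: 3·490.0 = 1470.0 Hz.
f_beat = |1476.5 − 1470.0| = 6.5 Hz.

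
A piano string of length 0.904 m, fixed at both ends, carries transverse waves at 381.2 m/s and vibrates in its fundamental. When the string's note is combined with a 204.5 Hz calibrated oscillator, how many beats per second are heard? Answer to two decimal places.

For a string fixed at both ends, f_n = n·v/(2L) = 1·381.2/(2·0.904) = 210.8407 Hz.
f_beat = |210.8407 − 204.5| = 6.34 Hz.

6.34 Hz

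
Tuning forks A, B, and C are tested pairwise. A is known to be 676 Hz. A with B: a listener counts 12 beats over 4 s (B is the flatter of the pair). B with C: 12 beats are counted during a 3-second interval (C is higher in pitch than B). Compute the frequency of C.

677 Hz

A–B: Beat frequency = 12/4 = 3 Hz.
B is below A, so f_B = 676 − 3 = 673 Hz.
B–C: Beat frequency = 12/3 = 4 Hz.
C is above B, so f_C = 673 + 4 = 677 Hz.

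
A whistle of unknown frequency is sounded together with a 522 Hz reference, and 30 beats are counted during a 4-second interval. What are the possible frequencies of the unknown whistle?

Beat frequency = 30/4 = 7.5 Hz.
|f − 522| = 7.5, so f = 522 ± 7.5.

514.5 Hz or 529.5 Hz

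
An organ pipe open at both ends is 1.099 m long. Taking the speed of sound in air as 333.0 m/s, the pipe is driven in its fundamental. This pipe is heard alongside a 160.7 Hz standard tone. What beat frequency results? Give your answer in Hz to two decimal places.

9.20 Hz

Open pipe: f_n = n·v/(2L) = 1·333.0/(2·1.099) = 151.5014 Hz.
f_beat = |151.5014 − 160.7| = 9.20 Hz.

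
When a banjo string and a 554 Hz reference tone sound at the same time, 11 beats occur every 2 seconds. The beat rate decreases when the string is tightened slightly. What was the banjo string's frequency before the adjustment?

Beat frequency = 11/2 = 5.5 Hz.
|f − 554| = 5.5, so the banjo string was at either 548.5 Hz or 559.5 Hz.
Increasing tension raises a string's frequency; the adjustment raises the banjo string's frequency.
The beat rate fell, so the adjustment moved the banjo string toward 554 Hz — it must have started below the reference.

548.5 Hz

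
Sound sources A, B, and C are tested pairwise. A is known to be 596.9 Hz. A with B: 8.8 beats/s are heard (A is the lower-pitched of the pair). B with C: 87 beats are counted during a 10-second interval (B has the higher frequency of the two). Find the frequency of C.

597 Hz

B is above A, so f_B = 596.9 + 8.8 = 605.7 Hz.
B–C: Beat frequency = 87/10 = 8.7 Hz.
C is below B, so f_C = 605.7 − 8.7 = 597 Hz.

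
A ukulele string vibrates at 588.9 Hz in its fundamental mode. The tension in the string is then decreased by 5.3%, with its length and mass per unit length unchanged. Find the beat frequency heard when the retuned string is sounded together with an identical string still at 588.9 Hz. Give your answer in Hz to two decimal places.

For a string, f ∝ √T, so the new frequency is 588.9·√0.947 = 573.0817 Hz.
f_beat = |573.0817 − 588.9| = 15.82 Hz.

15.82 Hz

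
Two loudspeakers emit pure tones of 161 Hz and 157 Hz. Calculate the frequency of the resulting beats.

4 Hz

f_beat = |f₁ − f₂|.
|161 − 157| = 4 Hz.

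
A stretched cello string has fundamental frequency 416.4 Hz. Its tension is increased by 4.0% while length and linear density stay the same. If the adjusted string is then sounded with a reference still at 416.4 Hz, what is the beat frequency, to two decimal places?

8.25 Hz

For a string, f ∝ √T, so the new frequency is 416.4·√1.040 = 424.6463 Hz.
f_beat = |424.6463 − 416.4| = 8.25 Hz.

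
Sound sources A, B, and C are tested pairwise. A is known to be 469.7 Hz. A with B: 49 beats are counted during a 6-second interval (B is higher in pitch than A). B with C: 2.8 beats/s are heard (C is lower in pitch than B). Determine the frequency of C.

A–B: Beat frequency = 49/6 = 8.1667 Hz.
B is above A, so f_B = 469.7 + 8.1667 = 477.8667 Hz.
C is below B, so f_C = 477.8667 − 2.8 = 475.0667 Hz.

475.0667 Hz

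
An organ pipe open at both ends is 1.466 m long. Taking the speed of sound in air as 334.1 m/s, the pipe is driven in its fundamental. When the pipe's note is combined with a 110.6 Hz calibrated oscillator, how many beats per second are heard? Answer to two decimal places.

3.35 Hz

Open pipe: f_n = n·v/(2L) = 1·334.1/(2·1.466) = 113.9495 Hz.
f_beat = |113.9495 − 110.6| = 3.35 Hz.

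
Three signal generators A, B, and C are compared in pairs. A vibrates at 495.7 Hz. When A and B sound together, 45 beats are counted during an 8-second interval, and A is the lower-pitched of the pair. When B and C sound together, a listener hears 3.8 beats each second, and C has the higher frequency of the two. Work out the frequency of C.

505.125 Hz

A–B: Beat frequency = 45/8 = 5.625 Hz.
B is above A, so f_B = 495.7 + 5.625 = 501.325 Hz.
C is above B, so f_C = 501.325 + 3.8 = 505.125 Hz.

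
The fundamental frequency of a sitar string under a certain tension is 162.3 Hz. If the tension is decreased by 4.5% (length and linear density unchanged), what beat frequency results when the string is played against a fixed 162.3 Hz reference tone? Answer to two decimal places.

For a string, f ∝ √T, so the new frequency is 162.3·√0.955 = 158.6062 Hz.
f_beat = |158.6062 − 162.3| = 3.69 Hz.

3.69 Hz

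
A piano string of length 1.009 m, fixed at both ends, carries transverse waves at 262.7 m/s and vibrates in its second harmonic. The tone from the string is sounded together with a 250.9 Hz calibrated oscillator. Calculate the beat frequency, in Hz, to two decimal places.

9.46 Hz

For a string fixed at both ends, f_n = n·v/(2L) = 2·262.7/(2·1.009) = 260.3568 Hz.
f_beat = |260.3568 − 250.9| = 9.46 Hz.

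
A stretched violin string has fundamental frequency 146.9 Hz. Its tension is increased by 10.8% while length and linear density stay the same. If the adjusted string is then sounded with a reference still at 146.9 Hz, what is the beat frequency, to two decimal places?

For a string, f ∝ √T, so the new frequency is 146.9·√1.108 = 154.6293 Hz.
f_beat = |154.6293 − 146.9| = 7.73 Hz.

7.73 Hz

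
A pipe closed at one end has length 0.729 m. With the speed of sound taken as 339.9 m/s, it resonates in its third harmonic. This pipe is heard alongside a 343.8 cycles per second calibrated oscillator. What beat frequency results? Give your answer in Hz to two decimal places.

Closed pipe (odd harmonics): f_n = n·v/(4L) = 3·339.9/(4·0.729) = 349.6914 Hz.
f_beat = |349.6914 − 343.8| = 5.89 Hz.

5.89 Hz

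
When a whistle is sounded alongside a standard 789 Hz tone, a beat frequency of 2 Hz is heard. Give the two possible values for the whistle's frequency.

|f − 789| = 2, so f = 789 ± 2.

787 Hz or 791 Hz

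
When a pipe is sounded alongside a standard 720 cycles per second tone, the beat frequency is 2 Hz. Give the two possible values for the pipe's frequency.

718 Hz or 722 Hz

|f − 720| = 2, so f = 720 ± 2.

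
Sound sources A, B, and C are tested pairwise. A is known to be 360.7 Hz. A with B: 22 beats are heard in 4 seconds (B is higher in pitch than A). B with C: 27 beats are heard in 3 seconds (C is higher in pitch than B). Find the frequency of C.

A–B: Beat frequency = 22/4 = 5.5 Hz.
B is above A, so f_B = 360.7 + 5.5 = 366.2 Hz.
B–C: Beat frequency = 27/3 = 9 Hz.
C is above B, so f_C = 366.2 + 9 = 375.2 Hz.

375.2 Hz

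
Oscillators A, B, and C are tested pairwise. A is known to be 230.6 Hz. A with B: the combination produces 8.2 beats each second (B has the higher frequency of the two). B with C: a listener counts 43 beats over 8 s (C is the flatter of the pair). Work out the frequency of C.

B is above A, so f_B = 230.6 + 8.2 = 238.8 Hz.
B–C: Beat frequency = 43/8 = 5.375 Hz.
C is below B, so f_C = 238.8 − 5.375 = 233.425 Hz.

233.425 Hz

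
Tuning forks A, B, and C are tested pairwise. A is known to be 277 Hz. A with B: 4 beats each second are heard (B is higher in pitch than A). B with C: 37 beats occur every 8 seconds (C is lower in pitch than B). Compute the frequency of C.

B is above A, so f_B = 277 + 4 = 281 Hz.
B–C: Beat frequency = 37/8 = 4.625 Hz.
C is below B, so f_C = 281 − 4.625 = 276.375 Hz.

276.375 Hz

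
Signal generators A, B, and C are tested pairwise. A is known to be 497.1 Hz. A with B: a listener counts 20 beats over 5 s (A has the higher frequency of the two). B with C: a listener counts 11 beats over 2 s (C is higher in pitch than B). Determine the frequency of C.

498.6 Hz

A–B: Beat frequency = 20/5 = 4 Hz.
B is below A, so f_B = 497.1 − 4 = 493.1 Hz.
B–C: Beat frequency = 11/2 = 5.5 Hz.
C is above B, so f_C = 493.1 + 5.5 = 498.6 Hz.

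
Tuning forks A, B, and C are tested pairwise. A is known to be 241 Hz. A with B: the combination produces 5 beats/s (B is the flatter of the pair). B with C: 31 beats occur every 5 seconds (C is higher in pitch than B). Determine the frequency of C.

242.2 Hz

B is below A, so f_B = 241 − 5 = 236 Hz.
B–C: Beat frequency = 31/5 = 6.2 Hz.
C is above B, so f_C = 236 + 6.2 = 242.2 Hz.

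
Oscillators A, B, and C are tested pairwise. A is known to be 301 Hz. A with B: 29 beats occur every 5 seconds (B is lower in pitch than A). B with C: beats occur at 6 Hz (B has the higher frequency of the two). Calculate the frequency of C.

A–B: Beat frequency = 29/5 = 5.8 Hz.
B is below A, so f_B = 301 − 5.8 = 295.2 Hz.
C is below B, so f_C = 295.2 − 6 = 289.2 Hz.

289.2 Hz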